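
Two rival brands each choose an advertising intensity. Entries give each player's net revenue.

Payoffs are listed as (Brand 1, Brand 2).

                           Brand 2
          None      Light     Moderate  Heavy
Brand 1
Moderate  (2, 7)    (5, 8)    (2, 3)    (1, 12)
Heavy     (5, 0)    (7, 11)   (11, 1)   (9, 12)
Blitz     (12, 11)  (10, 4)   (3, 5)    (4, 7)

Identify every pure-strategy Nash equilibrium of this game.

The pure Nash equilibria are (Heavy, Heavy); (Blitz, None).

Brand 1 against None: payoffs 2, 5, 12 → best response Blitz.
Brand 1 against Light: payoffs 5, 7, 10 → best response Blitz.
Brand 1 against Moderate: payoffs 2, 11, 3 → best response Heavy.
Brand 1 against Heavy: payoffs 1, 9, 4 → best response Heavy.
Brand 2 against Moderate: payoffs 7, 8, 3, 12 → best response Heavy.
Brand 2 against Heavy: payoffs 0, 11, 1, 12 → best response Heavy.
Brand 2 against Blitz: payoffs 11, 4, 5, 7 → best response None.
Mutual best responses: (Heavy, Heavy); (Blitz, None).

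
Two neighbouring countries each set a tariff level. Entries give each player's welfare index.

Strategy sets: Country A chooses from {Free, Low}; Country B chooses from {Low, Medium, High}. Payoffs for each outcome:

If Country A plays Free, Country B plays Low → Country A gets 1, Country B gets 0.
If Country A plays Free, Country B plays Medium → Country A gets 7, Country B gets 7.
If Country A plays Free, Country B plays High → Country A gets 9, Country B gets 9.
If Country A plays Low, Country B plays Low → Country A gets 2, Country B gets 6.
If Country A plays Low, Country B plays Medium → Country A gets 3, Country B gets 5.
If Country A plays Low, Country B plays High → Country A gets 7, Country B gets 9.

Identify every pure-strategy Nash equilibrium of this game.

Country A against Low: payoffs 1, 2 → best response Low.
Country A against Medium: payoffs 7, 3 → best response Free.
Country A against High: payoffs 9, 7 → best response Free.
Country B against Free: payoffs 0, 7, 9 → best response High.
Country B against Low: payoffs 6, 5, 9 → best response High.
Mutual best responses: (Free, High).

The unique pure-strategy Nash equilibrium is (Free, High).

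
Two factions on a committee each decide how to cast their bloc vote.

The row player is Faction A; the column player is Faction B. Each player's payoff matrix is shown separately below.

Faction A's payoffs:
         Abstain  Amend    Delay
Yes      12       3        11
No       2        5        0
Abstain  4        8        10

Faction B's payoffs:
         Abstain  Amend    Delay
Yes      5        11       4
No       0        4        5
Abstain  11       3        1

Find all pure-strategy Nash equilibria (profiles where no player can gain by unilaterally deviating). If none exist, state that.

none

Faction A against Abstain: payoffs 12, 2, 4 → best response Yes.
Faction A against Amend: payoffs 3, 5, 8 → best response Abstain.
Faction A against Delay: payoffs 11, 0, 10 → best response Yes.
Faction B against Yes: payoffs 5, 11, 4 → best response Amend.
Faction B against No: payoffs 0, 4, 5 → best response Delay.
Faction B against Abstain: payoffs 11, 3, 1 → best response Abstain.
No profile is a mutual best response for all players.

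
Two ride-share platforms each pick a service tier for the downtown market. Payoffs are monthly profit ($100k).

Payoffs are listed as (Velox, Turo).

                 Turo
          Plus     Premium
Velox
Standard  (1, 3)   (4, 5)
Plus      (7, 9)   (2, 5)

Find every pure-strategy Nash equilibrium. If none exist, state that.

Pure-strategy Nash equilibria: (Standard, Premium) and (Plus, Plus)

Velox against Plus: payoffs 1, 7 → best response Plus.
Velox against Premium: payoffs 4, 2 → best response Standard.
Turo against Standard: payoffs 3, 5 → best response Premium.
Turo against Plus: payoffs 9, 5 → best response Plus.
Mutual best responses: (Standard, Premium); (Plus, Plus).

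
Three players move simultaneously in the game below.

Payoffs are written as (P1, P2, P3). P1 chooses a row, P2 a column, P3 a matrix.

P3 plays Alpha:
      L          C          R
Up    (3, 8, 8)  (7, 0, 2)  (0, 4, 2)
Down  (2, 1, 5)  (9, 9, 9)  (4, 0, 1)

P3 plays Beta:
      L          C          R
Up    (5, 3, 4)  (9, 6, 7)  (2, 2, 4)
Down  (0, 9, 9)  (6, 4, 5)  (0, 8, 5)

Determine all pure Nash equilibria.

(Up, L, Alpha), (Up, C, Beta), (Down, C, Alpha)

Check each profile: it is a Nash equilibrium iff no player can strictly gain by switching unilaterally.
(Up, L, Alpha): P1 gets 3, best alternative 2; P2 gets 8, best alternative 4; P3 gets 8, best alternative 4. No profitable deviation — NE.
(Up, L, Beta): P2 can switch to C (3 → 6). Not NE.
(Up, C, Alpha): P1 can switch to Down (7 → 9). Not NE.
(Up, C, Beta): P1 gets 9, best alternative 6; P2 gets 6, best alternative 3; P3 gets 7, best alternative 2. No profitable deviation — NE.
(Up, R, Alpha): P1 can switch to Down (0 → 4). Not NE.
(Up, R, Beta): P2 can switch to L (2 → 3). Not NE.
(Down, L, Alpha): P1 can switch to Up (2 → 3). Not NE.
(Down, L, Beta): P1 can switch to Up (0 → 5). Not NE.
(Down, C, Alpha): P1 gets 9, best alternative 7; P2 gets 9, best alternative 1; P3 gets 9, best alternative 5. No profitable deviation — NE.
(Down, C, Beta): P1 can switch to Up (6 → 9). Not NE.
(Down, R, Alpha): P2 can switch to L (0 → 1). Not NE.
(The remaining 1 profile has a profitable deviation by the same check.)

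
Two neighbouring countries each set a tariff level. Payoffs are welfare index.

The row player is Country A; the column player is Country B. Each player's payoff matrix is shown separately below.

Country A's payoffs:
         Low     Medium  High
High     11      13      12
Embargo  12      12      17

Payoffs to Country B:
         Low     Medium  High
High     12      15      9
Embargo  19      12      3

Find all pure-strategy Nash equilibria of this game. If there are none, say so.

Pure-strategy Nash equilibria: (High, Medium), (Embargo, Low)

Country A against Low: payoffs 11, 12 → best response Embargo.
Country A against Medium: payoffs 13, 12 → best response High.
Country A against High: payoffs 12, 17 → best response Embargo.
Country B against High: payoffs 12, 15, 9 → best response Medium.
Country B against Embargo: payoffs 19, 12, 3 → best response Low.
Mutual best responses: (High, Medium); (Embargo, Low).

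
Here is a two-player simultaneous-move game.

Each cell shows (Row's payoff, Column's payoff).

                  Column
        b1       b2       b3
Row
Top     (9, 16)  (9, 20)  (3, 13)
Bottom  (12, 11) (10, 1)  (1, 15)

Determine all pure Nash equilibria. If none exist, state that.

Row against b1: payoffs 9, 12 → best response Bottom.
Row against b2: payoffs 9, 10 → best response Bottom.
Row against b3: payoffs 3, 1 → best response Top.
Column against Top: payoffs 16, 20, 13 → best response b2.
Column against Bottom: payoffs 11, 1, 15 → best response b3.
No profile is a mutual best response for all players.

This game has no pure Nash equilibrium.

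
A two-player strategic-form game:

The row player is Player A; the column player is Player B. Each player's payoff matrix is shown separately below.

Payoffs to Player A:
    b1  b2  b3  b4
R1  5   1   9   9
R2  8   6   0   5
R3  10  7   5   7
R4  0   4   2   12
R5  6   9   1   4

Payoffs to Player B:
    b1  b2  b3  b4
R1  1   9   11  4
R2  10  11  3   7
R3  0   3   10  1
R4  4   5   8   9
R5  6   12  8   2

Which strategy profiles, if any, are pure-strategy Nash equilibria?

(R1, b1): Player A can switch to R2 (5 → 8). Not NE.
(R1, b2): Player A can switch to R2 (1 → 6). Not NE.
(R1, b3): Player A gets 9, best alternative 5; Player B gets 11, best alternative 9. No profitable deviation — NE.
(R1, b4): Player A can switch to R4 (9 → 12). Not NE.
(R2, b1): Player A can switch to R3 (8 → 10). Not NE.
(R2, b2): Player A can switch to R3 (6 → 7). Not NE.
(R2, b3): Player A can switch to R1 (0 → 9). Not NE.
(R2, b4): Player A can switch to R1 (5 → 9). Not NE.
(R3, b1): Player B can switch to b2 (0 → 3). Not NE.
(R3, b2): Player A can switch to R5 (7 → 9). Not NE.
(R3, b3): Player A can switch to R1 (5 → 9). Not NE.
(R3, b4): Player A can switch to R1 (7 → 9). Not NE.
(R4, b1): Player A can switch to R1 (0 → 5). Not NE.
(R4, b4): Player A gets 12, best alternative 9; Player B gets 9, best alternative 8. No profitable deviation — NE.
(R5, b2): Player A gets 9, best alternative 7; Player B gets 12, best alternative 8. No profitable deviation — NE.
(The remaining 5 profiles each have a profitable deviation by the same check.)

Pure-strategy Nash equilibria: (R1, b3); (R4, b4); (R5, b2)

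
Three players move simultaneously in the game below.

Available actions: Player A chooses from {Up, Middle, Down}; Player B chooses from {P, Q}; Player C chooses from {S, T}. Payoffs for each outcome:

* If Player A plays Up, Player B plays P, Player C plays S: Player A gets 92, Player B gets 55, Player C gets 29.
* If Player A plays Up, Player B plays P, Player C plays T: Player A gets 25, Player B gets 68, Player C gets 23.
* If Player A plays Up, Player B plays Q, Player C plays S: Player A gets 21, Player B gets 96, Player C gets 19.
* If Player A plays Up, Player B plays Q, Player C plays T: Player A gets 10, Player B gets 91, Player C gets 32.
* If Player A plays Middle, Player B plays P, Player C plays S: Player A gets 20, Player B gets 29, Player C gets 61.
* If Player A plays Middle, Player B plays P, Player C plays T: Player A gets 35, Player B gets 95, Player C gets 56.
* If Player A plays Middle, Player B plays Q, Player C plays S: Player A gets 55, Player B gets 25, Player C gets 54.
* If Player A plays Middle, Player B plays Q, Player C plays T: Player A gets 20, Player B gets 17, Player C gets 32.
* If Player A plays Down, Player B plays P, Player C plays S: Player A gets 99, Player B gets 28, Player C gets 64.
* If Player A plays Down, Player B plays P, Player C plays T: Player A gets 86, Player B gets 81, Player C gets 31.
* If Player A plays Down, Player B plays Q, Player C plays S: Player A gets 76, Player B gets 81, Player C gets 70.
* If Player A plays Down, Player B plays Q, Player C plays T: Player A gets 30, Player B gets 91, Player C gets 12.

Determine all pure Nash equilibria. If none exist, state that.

(Down, Q, S)

(Up, P, S): Player A can switch to Down (92 → 99). Not NE.
(Up, P, T): Player A can switch to Middle (25 → 35). Not NE.
(Up, Q, S): Player A can switch to Middle (21 → 55). Not NE.
(Up, Q, T): Player A can switch to Middle (10 → 20). Not NE.
(Middle, P, S): Player A can switch to Up (20 → 92). Not NE.
(Middle, P, T): Player A can switch to Down (35 → 86). Not NE.
(Middle, Q, S): Player A can switch to Down (55 → 76). Not NE.
(Middle, Q, T): Player A can switch to Down (20 → 30). Not NE.
(Down, P, S): Player B can switch to Q (28 → 81). Not NE.
(Down, P, T): Player B can switch to Q (81 → 91). Not NE.
(Down, Q, S): Player A gets 76, best alternative 55; Player B gets 81, best alternative 28; Player C gets 70, best alternative 12. No profitable deviation — NE.
(Down, Q, T): Player C can switch to S (12 → 70). Not NE.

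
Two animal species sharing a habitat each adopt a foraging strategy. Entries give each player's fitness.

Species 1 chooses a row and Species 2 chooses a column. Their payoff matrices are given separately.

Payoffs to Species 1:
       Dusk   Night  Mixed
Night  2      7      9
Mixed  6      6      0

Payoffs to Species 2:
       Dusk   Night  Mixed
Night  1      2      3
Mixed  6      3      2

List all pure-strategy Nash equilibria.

(Night, Mixed), (Mixed, Dusk)

(Night, Dusk): Species 1 can switch to Mixed (2 → 6). Not NE.
(Night, Night): Species 2 can switch to Mixed (2 → 3). Not NE.
(Night, Mixed): Species 1 gets 9, best alternative 0; Species 2 gets 3, best alternative 2. No profitable deviation — NE.
(Mixed, Dusk): Species 1 gets 6, best alternative 2; Species 2 gets 6, best alternative 3. No profitable deviation — NE.
(Mixed, Night): Species 1 can switch to Night (6 → 7). Not NE.
(Mixed, Mixed): Species 1 can switch to Night (0 → 9). Not NE.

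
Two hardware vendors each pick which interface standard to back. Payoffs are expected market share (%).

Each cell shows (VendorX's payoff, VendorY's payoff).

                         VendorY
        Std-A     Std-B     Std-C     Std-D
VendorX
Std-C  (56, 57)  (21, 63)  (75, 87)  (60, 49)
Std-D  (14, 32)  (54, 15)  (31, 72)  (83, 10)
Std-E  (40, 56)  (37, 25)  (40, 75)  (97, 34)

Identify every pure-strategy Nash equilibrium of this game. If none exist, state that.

The unique pure-strategy Nash equilibrium is (Std-C, Std-C).

VendorX against Std-A: payoffs 56, 14, 40 → best response Std-C.
VendorX against Std-B: payoffs 21, 54, 37 → best response Std-D.
VendorX against Std-C: payoffs 75, 31, 40 → best response Std-C.
VendorX against Std-D: payoffs 60, 83, 97 → best response Std-E.
VendorY against Std-C: payoffs 57, 63, 87, 49 → best response Std-C.
VendorY against Std-D: payoffs 32, 15, 72, 10 → best response Std-C.
VendorY against Std-E: payoffs 56, 25, 75, 34 → best response Std-C.
Mutual best responses: (Std-C, Std-C).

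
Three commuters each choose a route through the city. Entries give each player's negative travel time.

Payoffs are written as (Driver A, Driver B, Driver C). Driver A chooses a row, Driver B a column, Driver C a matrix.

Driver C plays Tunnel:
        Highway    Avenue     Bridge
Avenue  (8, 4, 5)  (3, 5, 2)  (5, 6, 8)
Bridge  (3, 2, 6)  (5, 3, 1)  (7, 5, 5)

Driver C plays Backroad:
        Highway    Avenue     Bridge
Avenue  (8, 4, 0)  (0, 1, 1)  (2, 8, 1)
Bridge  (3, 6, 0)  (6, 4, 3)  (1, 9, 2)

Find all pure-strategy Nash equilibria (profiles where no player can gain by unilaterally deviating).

The unique pure-strategy Nash equilibrium is (Bridge, Bridge, Tunnel).

Driver A against (Highway, Tunnel): payoffs 8, 3 → best response Avenue.
Driver A against (Highway, Backroad): payoffs 8, 3 → best response Avenue.
Driver A against (Avenue, Tunnel): payoffs 3, 5 → best response Bridge.
Driver A against (Avenue, Backroad): payoffs 0, 6 → best response Bridge.
Driver A against (Bridge, Tunnel): payoffs 5, 7 → best response Bridge.
Driver A against (Bridge, Backroad): payoffs 2, 1 → best response Avenue.
Driver B against (Avenue, Tunnel): payoffs 4, 5, 6 → best response Bridge.
Driver B against (Avenue, Backroad): payoffs 4, 1, 8 → best response Bridge.
Driver B against (Bridge, Tunnel): payoffs 2, 3, 5 → best response Bridge.
Driver B against (Bridge, Backroad): payoffs 6, 4, 9 → best response Bridge.
Driver C against (Avenue, Highway): payoffs 5, 0 → best response Tunnel.
Driver C against (Avenue, Avenue): payoffs 2, 1 → best response Tunnel.
Driver C against (Avenue, Bridge): payoffs 8, 1 → best response Tunnel.
Driver C against (Bridge, Highway): payoffs 6, 0 → best response Tunnel.
Driver C against (Bridge, Avenue): payoffs 1, 3 → best response Backroad.
Driver C against (Bridge, Bridge): payoffs 5, 2 → best response Tunnel.
Mutual best responses: (Bridge, Bridge, Tunnel).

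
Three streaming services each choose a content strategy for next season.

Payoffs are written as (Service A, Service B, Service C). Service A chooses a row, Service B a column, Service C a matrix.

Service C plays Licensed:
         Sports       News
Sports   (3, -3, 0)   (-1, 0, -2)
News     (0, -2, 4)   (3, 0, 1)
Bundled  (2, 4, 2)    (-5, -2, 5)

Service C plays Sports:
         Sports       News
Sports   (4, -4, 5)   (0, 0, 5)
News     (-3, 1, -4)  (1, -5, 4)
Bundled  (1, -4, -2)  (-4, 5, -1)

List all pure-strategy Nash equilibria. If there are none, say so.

Check each profile: it is a Nash equilibrium iff no player can strictly gain by switching unilaterally.
(Sports, Sports, Licensed): Service B can switch to News (-3 → 0). Not NE.
(Sports, Sports, Sports): Service B can switch to News (-4 → 0). Not NE.
(Sports, News, Licensed): Service A can switch to News (-1 → 3). Not NE.
(Sports, News, Sports): Service A can switch to News (0 → 1). Not NE.
(News, Sports, Licensed): Service A can switch to Sports (0 → 3). Not NE.
(News, Sports, Sports): Service A can switch to Sports (-3 → 4). Not NE.
(News, News, Licensed): Service C can switch to Sports (1 → 4). Not NE.
(News, News, Sports): Service B can switch to Sports (-5 → 1). Not NE.
(Bundled, Sports, Licensed): Service A can switch to Sports (2 → 3). Not NE.
(Bundled, Sports, Sports): Service A can switch to Sports (1 → 4). Not NE.
(The remaining 2 profiles each have a profitable deviation by the same check.)

This game has no pure Nash equilibrium.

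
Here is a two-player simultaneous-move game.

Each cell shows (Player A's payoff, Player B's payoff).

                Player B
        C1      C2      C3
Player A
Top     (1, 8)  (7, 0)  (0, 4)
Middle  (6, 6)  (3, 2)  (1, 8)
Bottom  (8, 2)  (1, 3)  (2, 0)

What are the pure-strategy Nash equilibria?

This game has no pure Nash equilibrium.

Mark each player's best response to every combination of opponents' strategies; a profile where every player is best-responding is a pure Nash equilibrium.
Player A against C1: payoffs 1, 6, 8 → best response Bottom.
Player A against C2: payoffs 7, 3, 1 → best response Top.
Player A against C3: payoffs 0, 1, 2 → best response Bottom.
Player B against Top: payoffs 8, 0, 4 → best response C1.
Player B against Middle: payoffs 6, 2, 8 → best response C3.
Player B against Bottom: payoffs 2, 3, 0 → best response C2.
No profile is a mutual best response for all players.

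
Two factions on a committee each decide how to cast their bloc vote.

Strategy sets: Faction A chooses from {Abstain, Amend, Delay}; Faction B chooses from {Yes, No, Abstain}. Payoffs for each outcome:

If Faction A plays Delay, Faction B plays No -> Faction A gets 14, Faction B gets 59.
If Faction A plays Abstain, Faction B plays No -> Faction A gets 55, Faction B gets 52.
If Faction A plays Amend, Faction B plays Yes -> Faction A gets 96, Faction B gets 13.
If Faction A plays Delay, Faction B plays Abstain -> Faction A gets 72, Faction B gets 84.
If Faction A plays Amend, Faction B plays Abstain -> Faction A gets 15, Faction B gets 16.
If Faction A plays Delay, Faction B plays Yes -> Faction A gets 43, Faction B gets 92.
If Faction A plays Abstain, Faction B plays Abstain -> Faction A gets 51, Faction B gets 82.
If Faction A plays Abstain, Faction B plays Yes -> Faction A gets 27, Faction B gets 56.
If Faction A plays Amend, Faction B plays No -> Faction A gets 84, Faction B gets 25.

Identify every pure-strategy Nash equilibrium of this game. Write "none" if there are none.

The unique pure-strategy Nash equilibrium is (Amend, No).

Mark each player's best response to every combination of opponents' strategies; a profile where every player is best-responding is a pure Nash equilibrium.
Faction A against Yes: payoffs 27, 96, 43 → best response Amend.
Faction A against No: payoffs 55, 84, 14 → best response Amend.
Faction A against Abstain: payoffs 51, 15, 72 → best response Delay.
Faction B against Abstain: payoffs 56, 52, 82 → best response Abstain.
Faction B against Amend: payoffs 13, 25, 16 → best response No.
Faction B against Delay: payoffs 92, 59, 84 → best response Yes.
Mutual best responses: (Amend, No).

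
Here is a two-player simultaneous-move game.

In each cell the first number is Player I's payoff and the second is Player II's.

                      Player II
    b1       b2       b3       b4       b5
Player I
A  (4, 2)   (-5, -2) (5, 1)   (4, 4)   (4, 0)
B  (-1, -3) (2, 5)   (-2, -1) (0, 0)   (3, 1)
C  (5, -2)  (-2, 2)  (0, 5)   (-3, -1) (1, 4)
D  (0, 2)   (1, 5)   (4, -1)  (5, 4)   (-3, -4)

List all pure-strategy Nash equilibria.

(B, b2)

Mark each player's best response to every combination of opponents' strategies; a profile where every player is best-responding is a pure Nash equilibrium.
Player I against b1: payoffs 4, -1, 5, 0 → best response C.
Player I against b2: payoffs -5, 2, -2, 1 → best response B.
Player I against b3: payoffs 5, -2, 0, 4 → best response A.
Player I against b4: payoffs 4, 0, -3, 5 → best response D.
Player I against b5: payoffs 4, 3, 1, -3 → best response A.
Player II against A: payoffs 2, -2, 1, 4, 0 → best response b4.
Player II against B: payoffs -3, 5, -1, 0, 1 → best response b2.
Player II against C: payoffs -2, 2, 5, -1, 4 → best response b3.
Player II against D: payoffs 2, 5, -1, 4, -4 → best response b2.
Mutual best responses: (B, b2).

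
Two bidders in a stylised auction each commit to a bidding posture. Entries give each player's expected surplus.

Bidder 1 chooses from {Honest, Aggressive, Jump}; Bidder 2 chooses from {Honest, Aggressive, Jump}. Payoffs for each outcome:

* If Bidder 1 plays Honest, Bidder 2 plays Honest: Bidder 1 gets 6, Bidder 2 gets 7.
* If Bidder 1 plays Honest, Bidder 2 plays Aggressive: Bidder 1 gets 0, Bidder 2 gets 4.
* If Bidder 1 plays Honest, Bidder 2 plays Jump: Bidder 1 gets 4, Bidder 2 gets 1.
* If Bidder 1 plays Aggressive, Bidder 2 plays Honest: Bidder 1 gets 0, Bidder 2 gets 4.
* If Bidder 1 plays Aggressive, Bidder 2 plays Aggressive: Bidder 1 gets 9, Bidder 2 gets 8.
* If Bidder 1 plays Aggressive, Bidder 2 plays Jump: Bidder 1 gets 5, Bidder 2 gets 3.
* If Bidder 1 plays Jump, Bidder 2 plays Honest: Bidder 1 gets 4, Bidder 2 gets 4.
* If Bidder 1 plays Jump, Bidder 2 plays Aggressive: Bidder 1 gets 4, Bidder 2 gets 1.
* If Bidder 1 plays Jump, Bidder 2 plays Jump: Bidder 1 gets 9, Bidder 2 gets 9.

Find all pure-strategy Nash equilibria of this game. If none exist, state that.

For each player, find the best response to each opponent profile; mutual best responses are the pure NE.
Bidder 1 against Honest: payoffs 6, 0, 4 → best response Honest.
Bidder 1 against Aggressive: payoffs 0, 9, 4 → best response Aggressive.
Bidder 1 against Jump: payoffs 4, 5, 9 → best response Jump.
Bidder 2 against Honest: payoffs 7, 4, 1 → best response Honest.
Bidder 2 against Aggressive: payoffs 4, 8, 3 → best response Aggressive.
Bidder 2 against Jump: payoffs 4, 1, 9 → best response Jump.
Mutual best responses: (Honest, Honest); (Aggressive, Aggressive); (Jump, Jump).

Pure-strategy Nash equilibria: (Honest, Honest), (Aggressive, Aggressive), (Jump, Jump)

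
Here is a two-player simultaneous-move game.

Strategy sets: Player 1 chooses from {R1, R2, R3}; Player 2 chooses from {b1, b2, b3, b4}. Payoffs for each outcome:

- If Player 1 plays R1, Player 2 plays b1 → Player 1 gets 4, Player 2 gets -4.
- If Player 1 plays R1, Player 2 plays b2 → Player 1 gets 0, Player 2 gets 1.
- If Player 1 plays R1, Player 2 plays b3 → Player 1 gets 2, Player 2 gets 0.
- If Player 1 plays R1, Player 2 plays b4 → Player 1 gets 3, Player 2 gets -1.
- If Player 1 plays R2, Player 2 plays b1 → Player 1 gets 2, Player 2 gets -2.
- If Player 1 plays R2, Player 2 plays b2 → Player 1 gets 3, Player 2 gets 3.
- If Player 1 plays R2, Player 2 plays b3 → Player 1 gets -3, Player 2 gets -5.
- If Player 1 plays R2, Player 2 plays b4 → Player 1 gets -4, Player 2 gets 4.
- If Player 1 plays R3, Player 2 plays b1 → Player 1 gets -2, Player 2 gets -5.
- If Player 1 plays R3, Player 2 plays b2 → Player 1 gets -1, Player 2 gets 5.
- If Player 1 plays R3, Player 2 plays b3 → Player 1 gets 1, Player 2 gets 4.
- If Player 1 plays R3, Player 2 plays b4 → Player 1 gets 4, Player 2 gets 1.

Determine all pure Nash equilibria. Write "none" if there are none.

none

Mark each player's best response to every combination of opponents' strategies; a profile where every player is best-responding is a pure Nash equilibrium.
Player 1 against b1: payoffs 4, 2, -2 → best response R1.
Player 1 against b2: payoffs 0, 3, -1 → best response R2.
Player 1 against b3: payoffs 2, -3, 1 → best response R1.
Player 1 against b4: payoffs 3, -4, 4 → best response R3.
Player 2 against R1: payoffs -4, 1, 0, -1 → best response b2.
Player 2 against R2: payoffs -2, 3, -5, 4 → best response b4.
Player 2 against R3: payoffs -5, 5, 4, 1 → best response b2.
No profile is a mutual best response for all players.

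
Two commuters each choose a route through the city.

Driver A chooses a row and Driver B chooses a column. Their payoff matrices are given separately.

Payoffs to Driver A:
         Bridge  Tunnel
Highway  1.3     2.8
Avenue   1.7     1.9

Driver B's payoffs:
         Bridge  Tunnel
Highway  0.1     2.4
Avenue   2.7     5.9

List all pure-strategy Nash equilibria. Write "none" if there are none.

(Highway, Tunnel)

Driver A against Bridge: payoffs 1.3, 1.7 → best response Avenue.
Driver A against Tunnel: payoffs 2.8, 1.9 → best response Highway.
Driver B against Highway: payoffs 0.1, 2.4 → best response Tunnel.
Driver B against Avenue: payoffs 2.7, 5.9 → best response Tunnel.
Mutual best responses: (Highway, Tunnel).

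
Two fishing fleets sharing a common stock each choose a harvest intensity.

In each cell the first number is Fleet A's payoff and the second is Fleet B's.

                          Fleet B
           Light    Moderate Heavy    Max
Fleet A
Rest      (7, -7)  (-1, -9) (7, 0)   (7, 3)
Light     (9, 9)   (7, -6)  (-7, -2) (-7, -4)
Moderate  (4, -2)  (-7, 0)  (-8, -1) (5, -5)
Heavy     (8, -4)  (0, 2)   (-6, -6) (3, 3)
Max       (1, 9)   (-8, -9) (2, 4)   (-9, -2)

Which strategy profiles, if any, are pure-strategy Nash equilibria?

Pure-strategy Nash equilibria: (Rest, Max), (Light, Light)

(Rest, Light): Fleet A can switch to Light (7 → 9). Not NE.
(Rest, Moderate): Fleet A can switch to Light (-1 → 7). Not NE.
(Rest, Heavy): Fleet B can switch to Max (0 → 3). Not NE.
(Rest, Max): Fleet A gets 7, best alternative 5; Fleet B gets 3, best alternative 0. No profitable deviation — NE.
(Light, Light): Fleet A gets 9, best alternative 8; Fleet B gets 9, best alternative -2. No profitable deviation — NE.
(Light, Moderate): Fleet B can switch to Light (-6 → 9). Not NE.
(Light, Heavy): Fleet A can switch to Rest (-7 → 7). Not NE.
(Light, Max): Fleet A can switch to Rest (-7 → 7). Not NE.
(Moderate, Light): Fleet A can switch to Rest (4 → 7). Not NE.
(Moderate, Moderate): Fleet A can switch to Rest (-7 → -1). Not NE.
(Moderate, Heavy): Fleet A can switch to Rest (-8 → 7). Not NE.
(Moderate, Max): Fleet A can switch to Rest (5 → 7). Not NE.
(Heavy, Light): Fleet A can switch to Light (8 → 9). Not NE.
(Heavy, Moderate): Fleet A can switch to Light (0 → 7). Not NE.
(The remaining 6 profiles each have a profitable deviation by the same check.)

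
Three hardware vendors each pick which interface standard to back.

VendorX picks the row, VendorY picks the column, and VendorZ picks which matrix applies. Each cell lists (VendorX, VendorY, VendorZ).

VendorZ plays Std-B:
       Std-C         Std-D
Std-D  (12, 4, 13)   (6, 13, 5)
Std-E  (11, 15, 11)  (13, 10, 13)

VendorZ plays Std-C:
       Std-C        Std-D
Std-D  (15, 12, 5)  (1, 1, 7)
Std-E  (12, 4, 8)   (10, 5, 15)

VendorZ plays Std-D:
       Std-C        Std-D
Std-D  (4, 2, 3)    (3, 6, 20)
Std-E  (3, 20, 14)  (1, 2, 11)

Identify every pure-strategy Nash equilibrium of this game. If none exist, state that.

(Std-D, Std-D, Std-D) and (Std-E, Std-D, Std-C)

VendorX against (Std-C, Std-B): payoffs 12, 11 → best response Std-D.
VendorX against (Std-C, Std-C): payoffs 15, 12 → best response Std-D.
VendorX against (Std-C, Std-D): payoffs 4, 3 → best response Std-D.
VendorX against (Std-D, Std-B): payoffs 6, 13 → best response Std-E.
VendorX against (Std-D, Std-C): payoffs 1, 10 → best response Std-E.
VendorX against (Std-D, Std-D): payoffs 3, 1 → best response Std-D.
VendorY against (Std-D, Std-B): payoffs 4, 13 → best response Std-D.
VendorY against (Std-D, Std-C): payoffs 12, 1 → best response Std-C.
VendorY against (Std-D, Std-D): payoffs 2, 6 → best response Std-D.
VendorY against (Std-E, Std-B): payoffs 15, 10 → best response Std-C.
VendorY against (Std-E, Std-C): payoffs 4, 5 → best response Std-D.
VendorY against (Std-E, Std-D): payoffs 20, 2 → best response Std-C.
VendorZ against (Std-D, Std-C): payoffs 13, 5, 3 → best response Std-B.
VendorZ against (Std-D, Std-D): payoffs 5, 7, 20 → best response Std-D.
VendorZ against (Std-E, Std-C): payoffs 11, 8, 14 → best response Std-D.
VendorZ against (Std-E, Std-D): payoffs 13, 15, 11 → best response Std-C.
Mutual best responses: (Std-D, Std-D, Std-D); (Std-E, Std-D, Std-C).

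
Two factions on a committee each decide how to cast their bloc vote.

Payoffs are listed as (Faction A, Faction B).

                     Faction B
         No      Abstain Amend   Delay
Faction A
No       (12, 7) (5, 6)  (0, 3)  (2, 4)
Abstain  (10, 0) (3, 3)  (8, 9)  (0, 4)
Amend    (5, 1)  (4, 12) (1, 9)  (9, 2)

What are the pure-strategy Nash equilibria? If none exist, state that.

Pure-strategy Nash equilibria: (No, No), (Abstain, Amend)

Faction A against No: payoffs 12, 10, 5 → best response No.
Faction A against Abstain: payoffs 5, 3, 4 → best response No.
Faction A against Amend: payoffs 0, 8, 1 → best response Abstain.
Faction A against Delay: payoffs 2, 0, 9 → best response Amend.
Faction B against No: payoffs 7, 6, 3, 4 → best response No.
Faction B against Abstain: payoffs 0, 3, 9, 4 → best response Amend.
Faction B against Amend: payoffs 1, 12, 9, 2 → best response Abstain.
Mutual best responses: (No, No); (Abstain, Amend).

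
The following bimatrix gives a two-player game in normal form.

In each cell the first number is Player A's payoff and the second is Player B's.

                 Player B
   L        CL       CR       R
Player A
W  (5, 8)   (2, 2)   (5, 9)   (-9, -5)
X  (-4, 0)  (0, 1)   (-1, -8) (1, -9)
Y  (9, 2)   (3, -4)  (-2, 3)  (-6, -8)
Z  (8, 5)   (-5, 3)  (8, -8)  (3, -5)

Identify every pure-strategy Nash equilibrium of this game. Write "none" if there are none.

This game has no pure Nash equilibrium.

(W, L): Player A can switch to Y (5 → 9). Not NE.
(W, CL): Player A can switch to Y (2 → 3). Not NE.
(W, CR): Player A can switch to Z (5 → 8). Not NE.
(W, R): Player A can switch to X (-9 → 1). Not NE.
(X, L): Player A can switch to W (-4 → 5). Not NE.
(X, CL): Player A can switch to W (0 → 2). Not NE.
(X, CR): Player A can switch to W (-1 → 5). Not NE.
(X, R): Player A can switch to Z (1 → 3). Not NE.
(Y, L): Player B can switch to CR (2 → 3). Not NE.
(Y, CL): Player B can switch to L (-4 → 2). Not NE.
(Y, CR): Player A can switch to W (-2 → 5). Not NE.
(Y, R): Player A can switch to X (-6 → 1). Not NE.
(The remaining 4 profiles each have a profitable deviation by the same check.)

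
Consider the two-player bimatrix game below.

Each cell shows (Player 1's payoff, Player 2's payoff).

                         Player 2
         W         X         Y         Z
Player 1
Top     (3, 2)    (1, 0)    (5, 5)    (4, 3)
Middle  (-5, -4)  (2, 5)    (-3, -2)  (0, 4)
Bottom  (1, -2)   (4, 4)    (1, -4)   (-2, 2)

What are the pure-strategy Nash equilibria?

(Top, W): Player 2 can switch to Y (2 → 5). Not NE.
(Top, X): Player 1 can switch to Middle (1 → 2). Not NE.
(Top, Y): Player 1 gets 5, best alternative 1; Player 2 gets 5, best alternative 3. No profitable deviation — NE.
(Top, Z): Player 2 can switch to Y (3 → 5). Not NE.
(Middle, W): Player 1 can switch to Top (-5 → 3). Not NE.
(Middle, X): Player 1 can switch to Bottom (2 → 4). Not NE.
(Middle, Y): Player 1 can switch to Top (-3 → 5). Not NE.
(Middle, Z): Player 1 can switch to Top (0 → 4). Not NE.
(Bottom, W): Player 1 can switch to Top (1 → 3). Not NE.
(Bottom, X): Player 1 gets 4, best alternative 2; Player 2 gets 4, best alternative 2. No profitable deviation — NE.
(Bottom, Y): Player 1 can switch to Top (1 → 5). Not NE.
(Bottom, Z): Player 1 can switch to Top (-2 → 4). Not NE.

Pure-strategy Nash equilibria: (Top, Y), (Bottom, X)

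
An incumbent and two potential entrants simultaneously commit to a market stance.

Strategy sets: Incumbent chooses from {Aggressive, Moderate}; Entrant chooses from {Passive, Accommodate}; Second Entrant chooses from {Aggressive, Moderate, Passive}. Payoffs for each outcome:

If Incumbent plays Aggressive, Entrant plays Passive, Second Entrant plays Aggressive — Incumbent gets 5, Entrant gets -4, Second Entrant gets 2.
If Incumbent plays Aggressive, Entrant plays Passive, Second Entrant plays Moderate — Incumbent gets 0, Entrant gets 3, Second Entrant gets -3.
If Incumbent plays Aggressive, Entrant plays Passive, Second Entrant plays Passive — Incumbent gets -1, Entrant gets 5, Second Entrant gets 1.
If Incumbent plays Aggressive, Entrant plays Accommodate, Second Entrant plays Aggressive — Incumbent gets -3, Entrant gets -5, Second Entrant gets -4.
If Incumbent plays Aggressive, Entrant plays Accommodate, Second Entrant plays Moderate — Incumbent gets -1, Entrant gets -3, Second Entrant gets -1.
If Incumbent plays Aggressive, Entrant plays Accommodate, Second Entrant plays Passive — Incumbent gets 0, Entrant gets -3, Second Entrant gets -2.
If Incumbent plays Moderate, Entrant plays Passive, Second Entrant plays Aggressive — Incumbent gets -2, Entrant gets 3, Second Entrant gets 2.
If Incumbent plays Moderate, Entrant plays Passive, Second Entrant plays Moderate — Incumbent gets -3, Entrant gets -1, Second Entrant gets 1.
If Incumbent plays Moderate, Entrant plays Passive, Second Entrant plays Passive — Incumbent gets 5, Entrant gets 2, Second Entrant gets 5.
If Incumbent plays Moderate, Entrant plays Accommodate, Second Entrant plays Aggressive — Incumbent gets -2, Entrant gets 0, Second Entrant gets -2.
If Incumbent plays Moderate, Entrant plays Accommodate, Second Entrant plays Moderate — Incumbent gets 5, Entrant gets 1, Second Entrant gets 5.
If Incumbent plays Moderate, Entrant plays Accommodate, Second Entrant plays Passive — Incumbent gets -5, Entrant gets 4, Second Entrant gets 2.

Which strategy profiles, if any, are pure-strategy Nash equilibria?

Pure-strategy Nash equilibria: (Aggressive, Passive, Aggressive) and (Moderate, Accommodate, Moderate)

For each player, find the best response to each opponent profile; mutual best responses are the pure NE.
Incumbent against (Passive, Aggressive): payoffs 5, -2 → best response Aggressive.
Incumbent against (Passive, Moderate): payoffs 0, -3 → best response Aggressive.
Incumbent against (Passive, Passive): payoffs -1, 5 → best response Moderate.
Incumbent against (Accommodate, Aggressive): payoffs -3, -2 → best response Moderate.
Incumbent against (Accommodate, Moderate): payoffs -1, 5 → best response Moderate.
Incumbent against (Accommodate, Passive): payoffs 0, -5 → best response Aggressive.
Entrant against (Aggressive, Aggressive): payoffs -4, -5 → best response Passive.
Entrant against (Aggressive, Moderate): payoffs 3, -3 → best response Passive.
Entrant against (Aggressive, Passive): payoffs 5, -3 → best response Passive.
Entrant against (Moderate, Aggressive): payoffs 3, 0 → best response Passive.
Entrant against (Moderate, Moderate): payoffs -1, 1 → best response Accommodate.
Entrant against (Moderate, Passive): payoffs 2, 4 → best response Accommodate.
Second Entrant against (Aggressive, Passive): payoffs 2, -3, 1 → best response Aggressive.
Second Entrant against (Aggressive, Accommodate): payoffs -4, -1, -2 → best response Moderate.
Second Entrant against (Moderate, Passive): payoffs 2, 1, 5 → best response Passive.
Second Entrant against (Moderate, Accommodate): payoffs -2, 5, 2 → best response Moderate.
Mutual best responses: (Aggressive, Passive, Aggressive); (Moderate, Accommodate, Moderate).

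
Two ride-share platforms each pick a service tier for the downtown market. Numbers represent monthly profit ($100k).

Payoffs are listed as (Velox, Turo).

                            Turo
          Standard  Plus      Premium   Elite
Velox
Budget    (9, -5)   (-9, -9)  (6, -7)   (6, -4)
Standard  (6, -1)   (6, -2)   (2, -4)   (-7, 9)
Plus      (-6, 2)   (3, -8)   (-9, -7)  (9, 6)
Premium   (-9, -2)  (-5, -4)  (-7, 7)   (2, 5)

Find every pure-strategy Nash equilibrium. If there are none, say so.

The unique pure-strategy Nash equilibrium is (Plus, Elite).

Velox against Standard: payoffs 9, 6, -6, -9 → best response Budget.
Velox against Plus: payoffs -9, 6, 3, -5 → best response Standard.
Velox against Premium: payoffs 6, 2, -9, -7 → best response Budget.
Velox against Elite: payoffs 6, -7, 9, 2 → best response Plus.
Turo against Budget: payoffs -5, -9, -7, -4 → best response Elite.
Turo against Standard: payoffs -1, -2, -4, 9 → best response Elite.
Turo against Plus: payoffs 2, -8, -7, 6 → best response Elite.
Turo against Premium: payoffs -2, -4, 7, 5 → best response Premium.
Mutual best responses: (Plus, Elite).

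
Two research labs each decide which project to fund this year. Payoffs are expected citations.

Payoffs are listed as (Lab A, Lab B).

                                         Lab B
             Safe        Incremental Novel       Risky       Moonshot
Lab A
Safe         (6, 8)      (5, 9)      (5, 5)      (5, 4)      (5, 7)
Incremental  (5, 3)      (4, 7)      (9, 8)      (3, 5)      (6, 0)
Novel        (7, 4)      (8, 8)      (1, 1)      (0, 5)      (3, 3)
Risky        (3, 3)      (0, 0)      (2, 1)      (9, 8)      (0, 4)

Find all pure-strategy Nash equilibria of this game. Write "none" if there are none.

(Safe, Safe): Lab A can switch to Novel (6 → 7). Not NE.
(Safe, Incremental): Lab A can switch to Novel (5 → 8). Not NE.
(Safe, Novel): Lab A can switch to Incremental (5 → 9). Not NE.
(Safe, Risky): Lab A can switch to Risky (5 → 9). Not NE.
(Safe, Moonshot): Lab A can switch to Incremental (5 → 6). Not NE.
(Incremental, Safe): Lab A can switch to Safe (5 → 6). Not NE.
(Incremental, Novel): Lab A gets 9, best alternative 5; Lab B gets 8, best alternative 7. No profitable deviation — NE.
(Novel, Incremental): Lab A gets 8, best alternative 5; Lab B gets 8, best alternative 5. No profitable deviation — NE.
(Risky, Risky): Lab A gets 9, best alternative 5; Lab B gets 8, best alternative 4. No profitable deviation — NE.
(The remaining 11 profiles each have a profitable deviation by the same check.)

(Incremental, Novel); (Novel, Incremental); (Risky, Risky)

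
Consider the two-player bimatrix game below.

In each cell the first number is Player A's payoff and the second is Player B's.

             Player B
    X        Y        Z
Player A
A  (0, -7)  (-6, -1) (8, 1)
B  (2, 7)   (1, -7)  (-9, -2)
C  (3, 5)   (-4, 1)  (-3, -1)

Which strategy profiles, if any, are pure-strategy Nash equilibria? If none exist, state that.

For each player, find the best response to each opponent profile; mutual best responses are the pure NE.
Player A against X: payoffs 0, 2, 3 → best response C.
Player A against Y: payoffs -6, 1, -4 → best response B.
Player A against Z: payoffs 8, -9, -3 → best response A.
Player B against A: payoffs -7, -1, 1 → best response Z.
Player B against B: payoffs 7, -7, -2 → best response X.
Player B against C: payoffs 5, 1, -1 → best response X.
Mutual best responses: (A, Z); (C, X).

Pure-strategy Nash equilibria: (A, Z) and (C, X)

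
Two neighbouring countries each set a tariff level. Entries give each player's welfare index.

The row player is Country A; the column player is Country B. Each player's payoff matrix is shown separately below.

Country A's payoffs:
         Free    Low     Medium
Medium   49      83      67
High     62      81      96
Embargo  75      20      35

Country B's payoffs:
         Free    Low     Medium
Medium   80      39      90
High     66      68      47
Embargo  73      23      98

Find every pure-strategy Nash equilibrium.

No pure-strategy Nash equilibrium.

(Medium, Free): Country A can switch to High (49 → 62). Not NE.
(Medium, Low): Country B can switch to Free (39 → 80). Not NE.
(Medium, Medium): Country A can switch to High (67 → 96). Not NE.
(High, Free): Country A can switch to Embargo (62 → 75). Not NE.
(High, Low): Country A can switch to Medium (81 → 83). Not NE.
(High, Medium): Country B can switch to Free (47 → 66). Not NE.
(The remaining 3 profiles each have a profitable deviation by the same check.)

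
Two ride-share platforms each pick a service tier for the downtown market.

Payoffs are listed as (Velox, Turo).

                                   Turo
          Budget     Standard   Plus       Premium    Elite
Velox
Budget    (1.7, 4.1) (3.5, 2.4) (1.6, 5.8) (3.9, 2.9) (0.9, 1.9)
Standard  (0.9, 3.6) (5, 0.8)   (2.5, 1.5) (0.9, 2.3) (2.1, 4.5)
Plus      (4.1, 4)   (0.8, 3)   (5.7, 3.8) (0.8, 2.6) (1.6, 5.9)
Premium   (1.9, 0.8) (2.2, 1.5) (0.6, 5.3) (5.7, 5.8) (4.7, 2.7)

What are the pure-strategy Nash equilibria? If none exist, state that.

(Budget, Budget): Velox can switch to Plus (1.7 → 4.1). Not NE.
(Budget, Standard): Velox can switch to Standard (3.5 → 5). Not NE.
(Budget, Plus): Velox can switch to Standard (1.6 → 2.5). Not NE.
(Budget, Premium): Velox can switch to Premium (3.9 → 5.7). Not NE.
(Budget, Elite): Velox can switch to Standard (0.9 → 2.1). Not NE.
(Standard, Budget): Velox can switch to Budget (0.9 → 1.7). Not NE.
(Premium, Premium): Velox gets 5.7, best alternative 3.9; Turo gets 5.8, best alternative 5.3. No profitable deviation — NE.
(The remaining 13 profiles each have a profitable deviation by the same check.)

The unique pure-strategy Nash equilibrium is (Premium, Premium).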